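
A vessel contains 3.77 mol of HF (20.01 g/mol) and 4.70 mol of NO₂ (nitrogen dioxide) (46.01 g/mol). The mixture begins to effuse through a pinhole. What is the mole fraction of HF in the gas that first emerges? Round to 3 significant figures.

0.549

Effusion rate of each component ∝ n_i/√M_i (partial pressure × 1/√M).
Mole fraction of HF in the effusate = (n_HF/√M_HF) / (n_HF/√M_HF + n_NO₂/√M_NO₂)
= (3.77/√20.01) / (3.77/√20.01 + 4.70/√46.01) = 0.8428/(0.8428 + 0.6929) = 0.549.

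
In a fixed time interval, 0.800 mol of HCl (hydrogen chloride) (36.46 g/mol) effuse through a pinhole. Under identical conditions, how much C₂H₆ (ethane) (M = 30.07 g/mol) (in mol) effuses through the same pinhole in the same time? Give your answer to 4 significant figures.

0.8809 mol

Using Graham's law: rate_C₂H₆/rate_HCl = √(M_HCl/M_C₂H₆) = √(36.46/30.07) = √1.213 = 1.101.
So the amount for C₂H₆ is 0.800 × 1.101 = 0.8809 mol.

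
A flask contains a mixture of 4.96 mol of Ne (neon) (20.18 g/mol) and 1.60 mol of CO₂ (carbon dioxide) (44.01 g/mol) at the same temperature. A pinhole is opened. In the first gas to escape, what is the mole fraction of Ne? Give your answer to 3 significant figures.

0.821

Rate_i ∝ x_i/√M_i (Graham's law weighted by mole fraction), so the effusate composition follows n_i/√M_i.
So x_Ne in the escaping gas = (n_Ne/√M_Ne) / Σ(n_i/√M_i)
= (4.96/√20.18) / (4.96/√20.18 + 1.60/√44.01) = 1.104/(1.104 + 0.2412) = 0.821.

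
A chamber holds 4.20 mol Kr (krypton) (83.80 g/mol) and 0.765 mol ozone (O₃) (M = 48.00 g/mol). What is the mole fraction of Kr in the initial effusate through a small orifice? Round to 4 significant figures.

0.8060

Effusion rate of each component ∝ n_i/√M_i (partial pressure × 1/√M).
Mole fraction of Kr in the effusate = (n_Kr/√M_Kr) / (n_Kr/√M_Kr + n_O₃/√M_O₃)
= (4.20/√83.80) / (4.20/√83.80 + 0.765/√48.00) = 0.4588/(0.4588 + 0.1104) = 0.8060.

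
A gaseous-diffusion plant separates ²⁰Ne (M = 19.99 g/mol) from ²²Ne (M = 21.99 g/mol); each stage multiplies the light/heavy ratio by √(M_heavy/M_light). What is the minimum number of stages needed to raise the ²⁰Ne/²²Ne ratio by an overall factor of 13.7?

55

Per stage α = (21.99/19.99)^(1/2) = 1.10005^0.5, giving ln α = 0.04768.
Need α^N ≥ 13.7 ⇒ N ≥ ln(13.7) / ln α = 2.617 / 0.04768 = 54.90.
Rounding up, N = 55 stages.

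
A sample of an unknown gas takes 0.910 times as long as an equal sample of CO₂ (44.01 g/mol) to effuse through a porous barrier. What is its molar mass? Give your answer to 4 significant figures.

36.44 g/mol

By Graham's law, t_X/t_CO₂ = √(M_X/M_CO₂).
0.910 = √(M_X/44.01)
M_X = 44.01 × 0.910² = 44.01 × 0.8281 = 36.44 g/mol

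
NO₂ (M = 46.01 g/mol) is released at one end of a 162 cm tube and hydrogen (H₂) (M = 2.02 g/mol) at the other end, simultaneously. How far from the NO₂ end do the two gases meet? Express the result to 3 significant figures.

28.1 cm

Graham's law gives d_NO₂/d_H₂ = rate_NO₂/rate_H₂ = √(M_H₂/M_NO₂) = √(2.02/46.01) = 0.2095.
With d_NO₂ + d_H₂ = 162 cm, d_H₂ = 162/(1 + 0.2095) = 133.9 cm.
d_NO₂ = 162 − 133.9 = 28.1 cm.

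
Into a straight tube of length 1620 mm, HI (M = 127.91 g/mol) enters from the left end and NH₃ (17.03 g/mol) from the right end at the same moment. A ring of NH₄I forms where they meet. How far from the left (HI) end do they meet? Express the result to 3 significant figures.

433 mm

Graham's law gives d_HI/d_NH₃ = rate_HI/rate_NH₃ = √(M_NH₃/M_HI) = √(17.03/127.91) = 0.3649.
With d_HI + d_NH₃ = 1620 mm, d_NH₃ = 1620/(1 + 0.3649) = 1187 mm.
d_HI = 1620 − 1187 = 433 mm.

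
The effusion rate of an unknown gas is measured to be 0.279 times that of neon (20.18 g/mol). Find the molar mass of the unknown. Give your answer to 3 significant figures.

259 g/mol

Graham's law gives rate_X/rate_Ne = √(M_Ne/M_X).
0.279 = √(20.18/M_X)
M_X = 20.18 / 0.279² = 20.18 / 0.07784 = 259 g/mol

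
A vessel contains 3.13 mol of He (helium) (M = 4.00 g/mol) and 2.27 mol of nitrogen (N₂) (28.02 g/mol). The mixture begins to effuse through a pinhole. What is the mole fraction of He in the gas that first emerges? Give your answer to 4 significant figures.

Rate_i ∝ x_i/√M_i (Graham's law weighted by mole fraction), so the effusate composition follows n_i/√M_i.
x_He(eff) = (n_He/√M_He) / (n_He/√M_He + n_N₂/√M_N₂)
= (3.13/√4.00) / (3.13/√4.00 + 2.27/√28.02) = 1.565/(1.565 + 0.4288) = 0.7849.

0.7849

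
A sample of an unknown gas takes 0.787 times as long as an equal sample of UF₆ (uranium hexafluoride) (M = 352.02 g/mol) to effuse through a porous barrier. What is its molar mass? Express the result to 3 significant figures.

Using Graham's law: t_X/t_UF₆ = √(M_X/M_UF₆).
0.787 = √(M_X/352.02)
M_X = 352.02 × 0.787² = 352.02 × 0.6194 = 218 g/mol

218 g/mol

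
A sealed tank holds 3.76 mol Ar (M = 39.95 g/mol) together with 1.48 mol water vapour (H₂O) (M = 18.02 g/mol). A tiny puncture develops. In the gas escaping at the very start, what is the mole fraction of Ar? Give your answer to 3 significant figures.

0.630

The effusion rate of species i is ∝ p_i/√M_i ∝ n_i/√M_i.
So x_Ar in the escaping gas = (n_Ar/√M_Ar) / Σ(n_i/√M_i)
= (3.76/√39.95) / (3.76/√39.95 + 1.48/√18.02) = 0.5949/(0.5949 + 0.3486) = 0.630.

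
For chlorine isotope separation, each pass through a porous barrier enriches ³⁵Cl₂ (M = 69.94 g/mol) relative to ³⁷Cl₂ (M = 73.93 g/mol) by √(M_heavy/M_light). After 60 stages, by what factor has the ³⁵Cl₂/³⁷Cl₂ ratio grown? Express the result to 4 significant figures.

Overall factor = α^60 with α = √(73.93/69.94), i.e. (73.93/69.94)^(60/2).
= 1.05705^30 = 5.283.

5.283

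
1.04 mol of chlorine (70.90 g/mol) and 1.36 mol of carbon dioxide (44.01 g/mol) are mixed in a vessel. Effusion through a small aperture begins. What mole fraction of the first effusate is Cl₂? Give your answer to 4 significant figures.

Effusion rate of each component ∝ n_i/√M_i (partial pressure × 1/√M).
x_Cl₂(eff) = (n_Cl₂/√M_Cl₂) / (n_Cl₂/√M_Cl₂ + n_CO₂/√M_CO₂)
= (1.04/√70.90) / (1.04/√70.90 + 1.36/√44.01) = 0.1235/(0.1235 + 0.2050) = 0.3760.

0.3760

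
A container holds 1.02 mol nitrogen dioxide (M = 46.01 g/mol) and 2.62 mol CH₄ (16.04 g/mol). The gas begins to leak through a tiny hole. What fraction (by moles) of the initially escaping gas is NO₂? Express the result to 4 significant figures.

0.1869

Effusion rate of each component ∝ n_i/√M_i (partial pressure × 1/√M).
So x_NO₂ in the escaping gas = (n_NO₂/√M_NO₂) / Σ(n_i/√M_i)
= (1.02/√46.01) / (1.02/√46.01 + 2.62/√16.04) = 0.1504/(0.1504 + 0.6542) = 0.1869.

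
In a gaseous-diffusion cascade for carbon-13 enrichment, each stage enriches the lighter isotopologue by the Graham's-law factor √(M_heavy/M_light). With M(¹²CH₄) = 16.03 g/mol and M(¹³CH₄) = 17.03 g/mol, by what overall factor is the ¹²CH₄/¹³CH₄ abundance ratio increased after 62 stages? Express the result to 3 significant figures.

6.53

Overall factor = α^62 with α = √(17.03/16.03), i.e. (17.03/16.03)^(62/2).
= 1.06238^31 = 6.53.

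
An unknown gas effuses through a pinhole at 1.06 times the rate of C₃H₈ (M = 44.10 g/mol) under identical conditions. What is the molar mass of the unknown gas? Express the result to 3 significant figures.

By Graham's law, rate_X/rate_C₃H₈ = √(M_C₃H₈/M_X).
1.06 = √(44.10/M_X)
M_X = 44.10 / 1.06² = 44.10 / 1.124 = 39.2 g/mol

39.2 g/mol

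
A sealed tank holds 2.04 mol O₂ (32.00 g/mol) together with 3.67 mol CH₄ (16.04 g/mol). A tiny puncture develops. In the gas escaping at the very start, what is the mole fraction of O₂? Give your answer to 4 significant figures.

0.2824

Each component's effusion rate ∝ (its partial pressure)·(1/√M) ∝ n_i/√M_i.
Mole fraction of O₂ in the effusate = (n_O₂/√M_O₂) / (n_O₂/√M_O₂ + n_CH₄/√M_CH₄)
= (2.04/√32.00) / (2.04/√32.00 + 3.67/√16.04) = 0.3606/(0.3606 + 0.9164) = 0.2824.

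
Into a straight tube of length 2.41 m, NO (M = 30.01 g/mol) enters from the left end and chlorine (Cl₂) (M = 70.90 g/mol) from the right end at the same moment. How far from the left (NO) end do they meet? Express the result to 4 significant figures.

Graham's law gives d_NO/d_Cl₂ = rate_NO/rate_Cl₂ = √(M_Cl₂/M_NO) = √(70.90/30.01) = 1.537.
With d_NO + d_Cl₂ = 2.41 m, d_Cl₂ = 2.41/(1 + 1.537) = 0.9499 m.
d_NO = 2.41 − 0.9499 = 1.460 m.

1.460 m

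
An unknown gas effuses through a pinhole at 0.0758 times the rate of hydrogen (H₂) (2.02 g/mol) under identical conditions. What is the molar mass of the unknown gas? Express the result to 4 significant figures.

351.6 g/mol

From Graham's law, rate_X/rate_H₂ = √(M_H₂/M_X).
0.0758 = √(2.02/M_X)
M_X = 2.02 / 0.0758² = 2.02 / 0.005746 = 351.6 g/mol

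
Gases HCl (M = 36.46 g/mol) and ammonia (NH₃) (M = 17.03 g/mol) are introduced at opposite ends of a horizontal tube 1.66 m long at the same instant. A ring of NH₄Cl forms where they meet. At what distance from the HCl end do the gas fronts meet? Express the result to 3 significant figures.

In equal time, each gas travels a distance ∝ its rate ∝ 1/√M, so d_HCl/d_NH₃ = √(M_NH₃/M_HCl) = √(17.03/36.46) = 0.6834.
With d_HCl + d_NH₃ = 1.66 m, d_NH₃ = 1.66/(1 + 0.6834) = 0.9861 m.
d_HCl = 1.66 − 0.9861 = 0.674 m.

0.674 m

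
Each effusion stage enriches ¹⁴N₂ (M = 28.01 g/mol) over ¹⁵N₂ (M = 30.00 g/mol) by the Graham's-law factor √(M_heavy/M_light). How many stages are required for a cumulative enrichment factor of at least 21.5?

With α = √(30.00/28.01) per stage, ln α = ½ ln(1.07105) = 0.03432.
Need α^N ≥ 21.5 ⇒ N ≥ ln(21.5) / ln α = 3.068 / 0.03432 = 89.40.
Rounding up, N = 90 stages.

90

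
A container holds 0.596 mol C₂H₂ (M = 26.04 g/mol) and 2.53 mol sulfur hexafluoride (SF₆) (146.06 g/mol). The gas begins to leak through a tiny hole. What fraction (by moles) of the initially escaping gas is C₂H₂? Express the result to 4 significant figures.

0.3581

Rate_i ∝ x_i/√M_i (Graham's law weighted by mole fraction), so the effusate composition follows n_i/√M_i.
So x_C₂H₂ in the escaping gas = (n_C₂H₂/√M_C₂H₂) / Σ(n_i/√M_i)
= (0.596/√26.04) / (0.596/√26.04 + 2.53/√146.06) = 0.1168/(0.1168 + 0.2093) = 0.3581.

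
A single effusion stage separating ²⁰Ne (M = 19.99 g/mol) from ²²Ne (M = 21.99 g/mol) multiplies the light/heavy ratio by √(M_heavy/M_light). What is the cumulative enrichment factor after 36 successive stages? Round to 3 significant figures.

5.56

Each stage multiplies the ratio by α = √(21.99/19.99), so after 36 stages the overall factor is α^36 = (21.99/19.99)^(36/2).
= 1.10005^18 = 5.56.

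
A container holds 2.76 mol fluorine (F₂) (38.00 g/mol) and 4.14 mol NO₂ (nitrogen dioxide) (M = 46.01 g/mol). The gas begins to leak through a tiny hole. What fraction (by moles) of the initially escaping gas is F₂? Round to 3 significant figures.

0.423

Effusion rate of each component ∝ n_i/√M_i (partial pressure × 1/√M).
So x_F₂ in the escaping gas = (n_F₂/√M_F₂) / Σ(n_i/√M_i)
= (2.76/√38.00) / (2.76/√38.00 + 4.14/√46.01) = 0.4477/(0.4477 + 0.6103) = 0.423.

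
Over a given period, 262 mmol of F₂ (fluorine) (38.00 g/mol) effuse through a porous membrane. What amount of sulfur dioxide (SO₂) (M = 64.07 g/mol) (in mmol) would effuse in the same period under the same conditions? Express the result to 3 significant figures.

202 mmol

Graham's law gives rate_SO₂/rate_F₂ = √(M_F₂/M_SO₂) = √(38.00/64.07) = √0.5931 = 0.7701.
So the amount for SO₂ is 262 × 0.7701 = 202 mmol.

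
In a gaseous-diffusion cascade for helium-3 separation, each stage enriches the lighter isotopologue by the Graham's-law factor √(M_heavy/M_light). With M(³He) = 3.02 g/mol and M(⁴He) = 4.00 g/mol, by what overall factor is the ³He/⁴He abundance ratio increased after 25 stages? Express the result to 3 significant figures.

The single-stage factor is √(M_heavy/M_light), so 25 stages give [√(4.00/3.02)]^25 = (4.00/3.02)^(25/2).
= 1.32450^(25/2) = 33.5.

33.5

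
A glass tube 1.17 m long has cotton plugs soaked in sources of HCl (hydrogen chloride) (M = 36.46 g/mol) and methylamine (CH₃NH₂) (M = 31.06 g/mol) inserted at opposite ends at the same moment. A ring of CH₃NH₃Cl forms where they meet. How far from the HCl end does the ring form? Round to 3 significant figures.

0.562 m

Distances travelled in equal time are proportional to diffusion rates, so d_HCl/d_CH₃NH₂ = √(M_CH₃NH₂/M_HCl) = √(31.06/36.46) = 0.9230.
With d_HCl + d_CH₃NH₂ = 1.17 m, d_CH₃NH₂ = 1.17/(1 + 0.9230) = 0.6084 m.
d_HCl = 1.17 − 0.6084 = 0.562 m.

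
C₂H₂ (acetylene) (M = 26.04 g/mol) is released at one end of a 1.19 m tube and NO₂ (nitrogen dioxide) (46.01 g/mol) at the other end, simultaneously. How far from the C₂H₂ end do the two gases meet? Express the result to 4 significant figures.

The fronts meet when d_C₂H₂ + d_NO₂ = L with d_C₂H₂/d_NO₂ = √(M_NO₂/M_C₂H₂) (Graham's law). Here √(M_NO₂/M_C₂H₂) = √(46.01/26.04) = 1.329.
With d_C₂H₂ + d_NO₂ = 1.19 m, d_NO₂ = 1.19/(1 + 1.329) = 0.5109 m.
d_C₂H₂ = 1.19 − 0.5109 = 0.6791 m.

0.6791 m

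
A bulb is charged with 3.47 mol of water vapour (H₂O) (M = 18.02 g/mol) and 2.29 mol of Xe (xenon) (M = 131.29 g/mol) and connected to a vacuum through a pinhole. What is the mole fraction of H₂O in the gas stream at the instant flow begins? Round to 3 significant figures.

The effusion rate of species i is ∝ p_i/√M_i ∝ n_i/√M_i.
So x_H₂O in the escaping gas = (n_H₂O/√M_H₂O) / Σ(n_i/√M_i)
= (3.47/√18.02) / (3.47/√18.02 + 2.29/√131.29) = 0.8174/(0.8174 + 0.1999) = 0.804.

0.804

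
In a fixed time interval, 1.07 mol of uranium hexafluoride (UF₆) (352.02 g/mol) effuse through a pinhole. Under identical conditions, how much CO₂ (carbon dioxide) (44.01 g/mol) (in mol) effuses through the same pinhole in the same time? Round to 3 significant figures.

3.03 mol

Using Graham's law: rate_CO₂/rate_UF₆ = √(M_UF₆/M_CO₂) = √(352.02/44.01) = √7.999 = 2.828.
So the amount for CO₂ is 1.07 × 2.828 = 3.03 mol.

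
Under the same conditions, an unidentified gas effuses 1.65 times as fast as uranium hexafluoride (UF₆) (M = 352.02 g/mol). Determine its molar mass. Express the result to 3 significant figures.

From Graham's law, rate_X/rate_UF₆ = √(M_UF₆/M_X).
1.65 = √(352.02/M_X)
M_X = 352.02 / 1.65² = 352.02 / 2.722 = 129 g/mol

129 g/mol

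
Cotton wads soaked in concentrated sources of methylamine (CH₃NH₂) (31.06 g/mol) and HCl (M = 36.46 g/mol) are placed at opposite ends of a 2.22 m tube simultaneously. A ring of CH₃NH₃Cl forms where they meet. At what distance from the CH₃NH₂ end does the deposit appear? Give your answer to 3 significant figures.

1.15 m

Distances travelled in equal time are proportional to diffusion rates, so d_CH₃NH₂/d_HCl = √(M_HCl/M_CH₃NH₂) = √(36.46/31.06) = 1.083.
With d_CH₃NH₂ + d_HCl = 2.22 m, d_HCl = 2.22/(1 + 1.083) = 1.066 m.
d_CH₃NH₂ = 2.22 − 1.066 = 1.15 m.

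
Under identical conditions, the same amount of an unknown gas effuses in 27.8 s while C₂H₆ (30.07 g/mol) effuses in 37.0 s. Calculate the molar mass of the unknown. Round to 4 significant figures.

Since effusion rate ∝ 1/√M, t_X/t_C₂H₆ = √(M_X/M_C₂H₆).
27.8/37.0 = 0.7514 = √(M_X/30.07)
M_X = 30.07 × 0.7514² = 30.07 × 0.5645 = 16.98 g/mol

16.98 g/mol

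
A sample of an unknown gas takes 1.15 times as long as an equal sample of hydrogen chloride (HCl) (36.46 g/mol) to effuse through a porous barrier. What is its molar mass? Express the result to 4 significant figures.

Graham's law gives t_X/t_HCl = √(M_X/M_HCl).
1.15 = √(M_X/36.46)
M_X = 36.46 × 1.15² = 36.46 × 1.322 = 48.22 g/mol

48.22 g/mol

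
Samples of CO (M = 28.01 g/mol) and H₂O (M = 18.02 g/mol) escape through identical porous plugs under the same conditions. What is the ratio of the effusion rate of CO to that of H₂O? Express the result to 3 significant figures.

0.802

Since effusion rate ∝ 1/√M, rate_CO/rate_H₂O = √(M_H₂O/M_CO) = √(18.02/28.01) = √0.6433 = 0.802.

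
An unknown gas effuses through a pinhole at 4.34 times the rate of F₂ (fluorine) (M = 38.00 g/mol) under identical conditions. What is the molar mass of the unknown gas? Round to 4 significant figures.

2.017 g/mol

Since effusion rate ∝ 1/√M, rate_X/rate_F₂ = √(M_F₂/M_X).
4.34 = √(38.00/M_X)
M_X = 38.00 / 4.34² = 38.00 / 18.84 = 2.017 g/mol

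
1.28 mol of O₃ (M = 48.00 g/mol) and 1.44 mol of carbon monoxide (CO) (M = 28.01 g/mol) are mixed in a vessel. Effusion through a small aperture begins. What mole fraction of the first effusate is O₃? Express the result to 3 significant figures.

0.404

Each component's effusion rate ∝ (its partial pressure)·(1/√M) ∝ n_i/√M_i.
Mole fraction of O₃ in the effusate = (n_O₃/√M_O₃) / (n_O₃/√M_O₃ + n_CO/√M_CO)
= (1.28/√48.00) / (1.28/√48.00 + 1.44/√28.01) = 0.1848/(0.1848 + 0.2721) = 0.404.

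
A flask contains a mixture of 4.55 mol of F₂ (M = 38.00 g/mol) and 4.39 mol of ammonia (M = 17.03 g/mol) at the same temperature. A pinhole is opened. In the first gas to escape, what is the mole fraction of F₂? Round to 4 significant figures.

0.4096

Effusion rate of each component ∝ n_i/√M_i (partial pressure × 1/√M).
x_F₂(eff) = (n_F₂/√M_F₂) / (n_F₂/√M_F₂ + n_NH₃/√M_NH₃)
= (4.55/√38.00) / (4.55/√38.00 + 4.39/√17.03) = 0.7381/(0.7381 + 1.064) = 0.4096.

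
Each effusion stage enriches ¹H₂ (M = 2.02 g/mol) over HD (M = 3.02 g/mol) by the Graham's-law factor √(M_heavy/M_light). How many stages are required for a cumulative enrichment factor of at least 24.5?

16

With α = √(3.02/2.02) per stage, ln α = ½ ln(1.49505) = 0.2011.
Need α^N ≥ 24.5 ⇒ N ≥ ln(24.5) / ln α = 3.199 / 0.2011 = 15.91.
So at least 16 stages are needed.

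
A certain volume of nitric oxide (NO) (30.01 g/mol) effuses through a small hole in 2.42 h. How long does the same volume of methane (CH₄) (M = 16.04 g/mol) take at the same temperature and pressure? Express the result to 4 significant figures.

1.769 h

By Graham's law, t_CH₄/t_NO = √(M_CH₄/M_NO) = √(16.04/30.01) = √0.5345 = 0.7311.
So the time for CH₄ is 2.42 × 0.7311 = 1.769 h.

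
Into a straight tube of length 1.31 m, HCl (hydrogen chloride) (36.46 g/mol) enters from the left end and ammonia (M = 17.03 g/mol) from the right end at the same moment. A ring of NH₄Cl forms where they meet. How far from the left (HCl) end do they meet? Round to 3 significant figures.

In equal time, each gas travels a distance ∝ its rate ∝ 1/√M, so d_HCl/d_NH₃ = √(M_NH₃/M_HCl) = √(17.03/36.46) = 0.6834.
With d_HCl + d_NH₃ = 1.31 m, d_NH₃ = 1.31/(1 + 0.6834) = 0.7782 m.
d_HCl = 1.31 − 0.7782 = 0.532 m.

0.532 m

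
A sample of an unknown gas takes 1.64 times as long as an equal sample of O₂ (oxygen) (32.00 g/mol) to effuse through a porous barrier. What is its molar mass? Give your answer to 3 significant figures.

86.1 g/mol

By Graham's law, t_X/t_O₂ = √(M_X/M_O₂).
1.64 = √(M_X/32.00)
M_X = 32.00 × 1.64² = 32.00 × 2.690 = 86.1 g/mol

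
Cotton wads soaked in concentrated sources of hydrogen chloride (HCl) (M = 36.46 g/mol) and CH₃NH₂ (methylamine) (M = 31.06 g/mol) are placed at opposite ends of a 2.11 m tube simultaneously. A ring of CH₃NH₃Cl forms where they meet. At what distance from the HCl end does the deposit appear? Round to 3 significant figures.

The fronts meet when d_HCl + d_CH₃NH₂ = L with d_HCl/d_CH₃NH₂ = √(M_CH₃NH₂/M_HCl) (Graham's law). Here √(M_CH₃NH₂/M_HCl) = √(31.06/36.46) = 0.9230.
With d_HCl + d_CH₃NH₂ = 2.11 m, d_CH₃NH₂ = 2.11/(1 + 0.9230) = 1.097 m.
d_HCl = 2.11 − 1.097 = 1.01 m.

1.01 m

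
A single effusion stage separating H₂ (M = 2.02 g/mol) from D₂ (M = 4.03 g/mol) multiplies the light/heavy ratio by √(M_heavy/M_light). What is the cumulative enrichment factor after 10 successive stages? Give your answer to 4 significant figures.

31.61

Each stage multiplies the ratio by α = √(4.03/2.02), so after 10 stages the overall factor is α^10 = (4.03/2.02)^(10/2).
= 1.99505^5 = 31.61.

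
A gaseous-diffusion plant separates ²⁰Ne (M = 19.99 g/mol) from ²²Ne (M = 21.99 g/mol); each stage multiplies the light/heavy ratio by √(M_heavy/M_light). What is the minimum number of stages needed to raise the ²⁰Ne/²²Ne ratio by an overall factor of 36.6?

76

Per stage α = (21.99/19.99)^(1/2) = 1.10005^0.5, giving ln α = 0.04768.
Need α^N ≥ 36.6 ⇒ N ≥ ln(36.6) / ln α = 3.600 / 0.04768 = 75.51.
Rounding up, N = 76 stages.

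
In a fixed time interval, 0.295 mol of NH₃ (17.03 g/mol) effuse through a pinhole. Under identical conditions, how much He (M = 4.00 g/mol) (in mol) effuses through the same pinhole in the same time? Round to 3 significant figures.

0.609 mol

Using Graham's law: rate_He/rate_NH₃ = √(M_NH₃/M_He) = √(17.03/4.00) = √4.258 = 2.063.
So the amount for He is 0.295 × 2.063 = 0.609 mol.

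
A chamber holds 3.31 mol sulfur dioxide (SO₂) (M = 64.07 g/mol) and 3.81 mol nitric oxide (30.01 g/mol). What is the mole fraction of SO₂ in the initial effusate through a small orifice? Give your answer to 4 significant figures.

Rate_i ∝ x_i/√M_i (Graham's law weighted by mole fraction), so the effusate composition follows n_i/√M_i.
x_SO₂(eff) = (n_SO₂/√M_SO₂) / (n_SO₂/√M_SO₂ + n_NO/√M_NO)
= (3.31/√64.07) / (3.31/√64.07 + 3.81/√30.01) = 0.4135/(0.4135 + 0.6955) = 0.3729.

0.3729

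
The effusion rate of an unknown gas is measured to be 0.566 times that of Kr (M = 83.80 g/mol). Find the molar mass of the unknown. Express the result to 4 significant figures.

Graham's law gives rate_X/rate_Kr = √(M_Kr/M_X).
0.566 = √(83.80/M_X)
M_X = 83.80 / 0.566² = 83.80 / 0.3204 = 261.6 g/mol

261.6 g/mol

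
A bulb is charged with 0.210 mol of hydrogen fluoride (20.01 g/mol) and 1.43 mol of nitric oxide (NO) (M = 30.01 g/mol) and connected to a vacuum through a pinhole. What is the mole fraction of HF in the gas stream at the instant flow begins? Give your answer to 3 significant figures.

Each component's effusion rate ∝ (its partial pressure)·(1/√M) ∝ n_i/√M_i.
So x_HF in the escaping gas = (n_HF/√M_HF) / Σ(n_i/√M_i)
= (0.210/√20.01) / (0.210/√20.01 + 1.43/√30.01) = 0.04695/(0.04695 + 0.2610) = 0.152.

0.152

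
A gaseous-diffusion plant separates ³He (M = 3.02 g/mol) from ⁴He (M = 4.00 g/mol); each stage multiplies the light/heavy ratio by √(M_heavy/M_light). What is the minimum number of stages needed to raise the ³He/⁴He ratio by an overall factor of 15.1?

Per stage α = (4.00/3.02)^(1/2) = 1.32450^0.5, giving ln α = 0.1405.
Need α^N ≥ 15.1 ⇒ N ≥ ln(15.1) / ln α = 2.715 / 0.1405 = 19.32.
So at least 20 stages are needed.

20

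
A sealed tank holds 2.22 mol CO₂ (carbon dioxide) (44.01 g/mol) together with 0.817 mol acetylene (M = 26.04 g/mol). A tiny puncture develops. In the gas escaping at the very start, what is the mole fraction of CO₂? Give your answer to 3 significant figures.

Effusion rate of each component ∝ n_i/√M_i (partial pressure × 1/√M).
Mole fraction of CO₂ in the effusate = (n_CO₂/√M_CO₂) / (n_CO₂/√M_CO₂ + n_C₂H₂/√M_C₂H₂)
= (2.22/√44.01) / (2.22/√44.01 + 0.817/√26.04) = 0.3346/(0.3346 + 0.1601) = 0.676.

0.676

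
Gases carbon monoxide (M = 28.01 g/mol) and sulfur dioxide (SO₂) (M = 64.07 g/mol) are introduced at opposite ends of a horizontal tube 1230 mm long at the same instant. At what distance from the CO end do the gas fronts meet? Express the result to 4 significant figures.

740.4 mm

In equal time, each gas travels a distance ∝ its rate ∝ 1/√M, so d_CO/d_SO₂ = √(M_SO₂/M_CO) = √(64.07/28.01) = 1.512.
With d_CO + d_SO₂ = 1230 mm, d_SO₂ = 1230/(1 + 1.512) = 489.6 mm.
d_CO = 1230 − 489.6 = 740.4 mm.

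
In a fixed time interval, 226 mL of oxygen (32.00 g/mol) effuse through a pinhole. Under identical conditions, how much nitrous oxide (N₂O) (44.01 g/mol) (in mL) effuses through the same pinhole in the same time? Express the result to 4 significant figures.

By Graham's law, rate_N₂O/rate_O₂ = √(M_O₂/M_N₂O) = √(32.00/44.01) = √0.7271 = 0.8527.
So the volume for N₂O is 226 × 0.8527 = 192.7 mL.

192.7 mL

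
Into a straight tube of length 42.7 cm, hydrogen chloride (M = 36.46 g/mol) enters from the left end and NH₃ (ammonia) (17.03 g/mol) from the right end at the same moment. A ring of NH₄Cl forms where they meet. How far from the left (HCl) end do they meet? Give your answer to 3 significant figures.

In equal time, each gas travels a distance ∝ its rate ∝ 1/√M, so d_HCl/d_NH₃ = √(M_NH₃/M_HCl) = √(17.03/36.46) = 0.6834.
With d_HCl + d_NH₃ = 42.7 cm, d_NH₃ = 42.7/(1 + 0.6834) = 25.36 cm.
d_HCl = 42.7 − 25.36 = 17.3 cm.

17.3 cm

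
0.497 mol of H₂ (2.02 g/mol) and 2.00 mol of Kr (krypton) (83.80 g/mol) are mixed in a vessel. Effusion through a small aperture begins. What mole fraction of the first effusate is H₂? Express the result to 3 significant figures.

Each component's effusion rate ∝ (its partial pressure)·(1/√M) ∝ n_i/√M_i.
So x_H₂ in the escaping gas = (n_H₂/√M_H₂) / Σ(n_i/√M_i)
= (0.497/√2.02) / (0.497/√2.02 + 2.00/√83.80) = 0.3497/(0.3497 + 0.2185) = 0.615.

0.615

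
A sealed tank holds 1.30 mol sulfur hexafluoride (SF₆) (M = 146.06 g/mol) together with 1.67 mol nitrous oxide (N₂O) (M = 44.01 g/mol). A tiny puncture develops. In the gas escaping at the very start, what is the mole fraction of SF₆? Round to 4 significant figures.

0.2994

Effusion rate of each component ∝ n_i/√M_i (partial pressure × 1/√M).
x_SF₆(eff) = (n_SF₆/√M_SF₆) / (n_SF₆/√M_SF₆ + n_N₂O/√M_N₂O)
= (1.30/√146.06) / (1.30/√146.06 + 1.67/√44.01) = 0.1076/(0.1076 + 0.2517) = 0.2994.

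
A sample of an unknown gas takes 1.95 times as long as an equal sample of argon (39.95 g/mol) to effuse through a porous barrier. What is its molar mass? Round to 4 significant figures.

151.9 g/mol

Since effusion rate ∝ 1/√M, t_X/t_Ar = √(M_X/M_Ar).
1.95 = √(M_X/39.95)
M_X = 39.95 × 1.95² = 39.95 × 3.802 = 151.9 g/mol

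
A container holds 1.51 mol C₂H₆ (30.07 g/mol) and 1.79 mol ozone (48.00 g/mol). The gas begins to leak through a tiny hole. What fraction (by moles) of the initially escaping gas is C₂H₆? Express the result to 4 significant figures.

Rate_i ∝ x_i/√M_i (Graham's law weighted by mole fraction), so the effusate composition follows n_i/√M_i.
Mole fraction of C₂H₆ in the effusate = (n_C₂H₆/√M_C₂H₆) / (n_C₂H₆/√M_C₂H₆ + n_O₃/√M_O₃)
= (1.51/√30.07) / (1.51/√30.07 + 1.79/√48.00) = 0.2754/(0.2754 + 0.2584) = 0.5159.

0.5159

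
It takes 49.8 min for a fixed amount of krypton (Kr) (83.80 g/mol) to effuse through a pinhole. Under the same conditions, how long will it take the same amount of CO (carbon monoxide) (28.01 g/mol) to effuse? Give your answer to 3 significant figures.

28.8 min

From Graham's law, t_CO/t_Kr = √(M_CO/M_Kr) = √(28.01/83.80) = √0.3342 = 0.5781.
So the time for CO is 49.8 × 0.5781 = 28.8 min.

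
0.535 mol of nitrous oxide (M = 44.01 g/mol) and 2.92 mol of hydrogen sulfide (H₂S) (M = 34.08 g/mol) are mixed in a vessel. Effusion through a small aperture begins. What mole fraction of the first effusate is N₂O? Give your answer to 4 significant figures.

0.1388

Each component's effusion rate ∝ (its partial pressure)·(1/√M) ∝ n_i/√M_i.
Mole fraction of N₂O in the effusate = (n_N₂O/√M_N₂O) / (n_N₂O/√M_N₂O + n_H₂S/√M_H₂S)
= (0.535/√44.01) / (0.535/√44.01 + 2.92/√34.08) = 0.08065/(0.08065 + 0.5002) = 0.1388.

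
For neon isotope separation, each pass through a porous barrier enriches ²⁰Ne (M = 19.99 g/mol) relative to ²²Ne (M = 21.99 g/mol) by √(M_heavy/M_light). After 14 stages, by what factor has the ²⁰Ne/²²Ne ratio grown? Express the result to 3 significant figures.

1.95

Overall factor = α^14 with α = √(21.99/19.99), i.e. (21.99/19.99)^(14/2).
= 1.10005^7 = 1.95.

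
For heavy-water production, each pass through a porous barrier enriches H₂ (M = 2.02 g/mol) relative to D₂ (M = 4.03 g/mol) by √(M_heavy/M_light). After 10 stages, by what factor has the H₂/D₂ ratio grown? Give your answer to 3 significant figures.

After 10 stages the ratio has grown by (√(4.03/2.02))^10 = (4.03/2.02)^(10/2).
= 1.99505^5 = 31.6.

31.6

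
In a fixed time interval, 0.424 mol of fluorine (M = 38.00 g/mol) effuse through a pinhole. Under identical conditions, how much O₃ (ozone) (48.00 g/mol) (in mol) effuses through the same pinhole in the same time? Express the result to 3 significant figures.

Since effusion rate ∝ 1/√M, rate_O₃/rate_F₂ = √(M_F₂/M_O₃) = √(38.00/48.00) = √0.7917 = 0.8898.
So the amount for O₃ is 0.424 × 0.8898 = 0.377 mol.

0.377 mol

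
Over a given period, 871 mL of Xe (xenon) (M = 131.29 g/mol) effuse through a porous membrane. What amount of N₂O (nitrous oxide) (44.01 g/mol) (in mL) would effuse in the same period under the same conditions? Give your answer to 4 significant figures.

From Graham's law, rate_N₂O/rate_Xe = √(M_Xe/M_N₂O) = √(131.29/44.01) = √2.983 = 1.727.
So the volume for N₂O is 871 × 1.727 = 1504 mL.

1504 mL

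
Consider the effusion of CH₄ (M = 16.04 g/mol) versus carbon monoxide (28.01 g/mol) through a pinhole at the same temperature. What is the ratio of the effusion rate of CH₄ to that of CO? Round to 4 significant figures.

1.321

Graham's law gives rate_CH₄/rate_CO = √(M_CO/M_CH₄) = √(28.01/16.04) = √1.746 = 1.321.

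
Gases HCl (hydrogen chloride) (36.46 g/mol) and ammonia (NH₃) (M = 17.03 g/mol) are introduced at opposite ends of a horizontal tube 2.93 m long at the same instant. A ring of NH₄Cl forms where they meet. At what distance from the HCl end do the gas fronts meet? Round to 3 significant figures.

In equal time, each gas travels a distance ∝ its rate ∝ 1/√M, so d_HCl/d_NH₃ = √(M_NH₃/M_HCl) = √(17.03/36.46) = 0.6834.
With d_HCl + d_NH₃ = 2.93 m, d_NH₃ = 2.93/(1 + 0.6834) = 1.740 m.
d_HCl = 2.93 − 1.740 = 1.19 m.

1.19 m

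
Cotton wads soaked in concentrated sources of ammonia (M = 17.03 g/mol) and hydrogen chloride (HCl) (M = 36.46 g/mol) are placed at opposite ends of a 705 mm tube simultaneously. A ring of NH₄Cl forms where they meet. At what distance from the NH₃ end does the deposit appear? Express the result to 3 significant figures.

419 mm

The fronts meet when d_NH₃ + d_HCl = L with d_NH₃/d_HCl = √(M_HCl/M_NH₃) (Graham's law). Here √(M_HCl/M_NH₃) = √(36.46/17.03) = 1.463.
With d_NH₃ + d_HCl = 705 mm, d_HCl = 705/(1 + 1.463) = 286.2 mm.
d_NH₃ = 705 − 286.2 = 419 mm.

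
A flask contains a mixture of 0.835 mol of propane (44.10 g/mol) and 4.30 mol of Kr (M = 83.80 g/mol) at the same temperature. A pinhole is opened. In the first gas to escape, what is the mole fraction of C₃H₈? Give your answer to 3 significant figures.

The effusion rate of species i is ∝ p_i/√M_i ∝ n_i/√M_i.
Mole fraction of C₃H₈ in the effusate = (n_C₃H₈/√M_C₃H₈) / (n_C₃H₈/√M_C₃H₈ + n_Kr/√M_Kr)
= (0.835/√44.10) / (0.835/√44.10 + 4.30/√83.80) = 0.1257/(0.1257 + 0.4697) = 0.211.

0.211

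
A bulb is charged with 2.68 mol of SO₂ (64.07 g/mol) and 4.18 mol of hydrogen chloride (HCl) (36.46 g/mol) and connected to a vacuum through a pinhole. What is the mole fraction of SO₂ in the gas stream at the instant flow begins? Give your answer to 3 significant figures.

0.326

Rate_i ∝ x_i/√M_i (Graham's law weighted by mole fraction), so the effusate composition follows n_i/√M_i.
So x_SO₂ in the escaping gas = (n_SO₂/√M_SO₂) / Σ(n_i/√M_i)
= (2.68/√64.07) / (2.68/√64.07 + 4.18/√36.46) = 0.3348/(0.3348 + 0.6923) = 0.326.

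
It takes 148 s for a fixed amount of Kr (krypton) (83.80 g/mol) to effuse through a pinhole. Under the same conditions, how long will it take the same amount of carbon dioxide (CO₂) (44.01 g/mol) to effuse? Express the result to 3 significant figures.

Graham's law gives t_CO₂/t_Kr = √(M_CO₂/M_Kr) = √(44.01/83.80) = √0.5252 = 0.7247.
So the time for CO₂ is 148 × 0.7247 = 107 s.

107 s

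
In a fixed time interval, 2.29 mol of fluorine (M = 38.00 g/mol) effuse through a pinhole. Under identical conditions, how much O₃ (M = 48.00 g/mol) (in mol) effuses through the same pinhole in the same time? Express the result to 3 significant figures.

Graham's law gives rate_O₃/rate_F₂ = √(M_F₂/M_O₃) = √(38.00/48.00) = √0.7917 = 0.8898.
So the amount for O₃ is 2.29 × 0.8898 = 2.04 mol.

2.04 mol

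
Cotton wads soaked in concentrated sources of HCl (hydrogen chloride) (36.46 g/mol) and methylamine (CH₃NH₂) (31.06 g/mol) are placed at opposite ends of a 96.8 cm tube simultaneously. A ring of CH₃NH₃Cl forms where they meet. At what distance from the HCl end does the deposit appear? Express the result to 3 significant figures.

46.5 cm

Graham's law gives d_HCl/d_CH₃NH₂ = rate_HCl/rate_CH₃NH₂ = √(M_CH₃NH₂/M_HCl) = √(31.06/36.46) = 0.9230.
With d_HCl + d_CH₃NH₂ = 96.8 cm, d_CH₃NH₂ = 96.8/(1 + 0.9230) = 50.34 cm.
d_HCl = 96.8 − 50.34 = 46.5 cm.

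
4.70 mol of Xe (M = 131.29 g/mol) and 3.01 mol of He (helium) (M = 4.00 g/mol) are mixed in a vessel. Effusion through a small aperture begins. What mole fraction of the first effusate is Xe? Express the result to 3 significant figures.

Effusion rate of each component ∝ n_i/√M_i (partial pressure × 1/√M).
x_Xe(eff) = (n_Xe/√M_Xe) / (n_Xe/√M_Xe + n_He/√M_He)
= (4.70/√131.29) / (4.70/√131.29 + 3.01/√4.00) = 0.4102/(0.4102 + 1.505) = 0.214.

0.214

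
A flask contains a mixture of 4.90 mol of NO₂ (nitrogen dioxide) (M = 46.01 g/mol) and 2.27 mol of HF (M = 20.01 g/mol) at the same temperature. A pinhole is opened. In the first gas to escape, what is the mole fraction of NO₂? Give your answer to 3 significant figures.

0.587

Effusion rate of each component ∝ n_i/√M_i (partial pressure × 1/√M).
Mole fraction of NO₂ in the effusate = (n_NO₂/√M_NO₂) / (n_NO₂/√M_NO₂ + n_HF/√M_HF)
= (4.90/√46.01) / (4.90/√46.01 + 2.27/√20.01) = 0.7224/(0.7224 + 0.5075) = 0.587.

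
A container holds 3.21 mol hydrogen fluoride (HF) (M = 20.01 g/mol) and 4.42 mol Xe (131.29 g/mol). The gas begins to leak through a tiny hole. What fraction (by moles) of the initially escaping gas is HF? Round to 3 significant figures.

Effusion rate of each component ∝ n_i/√M_i (partial pressure × 1/√M).
Mole fraction of HF in the effusate = (n_HF/√M_HF) / (n_HF/√M_HF + n_Xe/√M_Xe)
= (3.21/√20.01) / (3.21/√20.01 + 4.42/√131.29) = 0.7176/(0.7176 + 0.3858) = 0.650.

0.650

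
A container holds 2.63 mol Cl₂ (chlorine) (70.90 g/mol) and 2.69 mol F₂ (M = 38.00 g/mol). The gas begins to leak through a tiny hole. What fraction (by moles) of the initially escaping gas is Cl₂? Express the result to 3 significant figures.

The effusion rate of species i is ∝ p_i/√M_i ∝ n_i/√M_i.
Mole fraction of Cl₂ in the effusate = (n_Cl₂/√M_Cl₂) / (n_Cl₂/√M_Cl₂ + n_F₂/√M_F₂)
= (2.63/√70.90) / (2.63/√70.90 + 2.69/√38.00) = 0.3123/(0.3123 + 0.4364) = 0.417.

0.417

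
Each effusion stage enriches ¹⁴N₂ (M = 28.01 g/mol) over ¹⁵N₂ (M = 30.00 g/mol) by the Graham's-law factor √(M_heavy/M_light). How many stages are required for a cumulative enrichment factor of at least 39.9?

108

Single-stage factor α = √(30.00/28.01), so ln α = ½ ln(1.07105) = 0.03432.
Need α^N ≥ 39.9 ⇒ N ≥ ln(39.9) / ln α = 3.686 / 0.03432 = 107.42.
Rounding up, N = 108 stages.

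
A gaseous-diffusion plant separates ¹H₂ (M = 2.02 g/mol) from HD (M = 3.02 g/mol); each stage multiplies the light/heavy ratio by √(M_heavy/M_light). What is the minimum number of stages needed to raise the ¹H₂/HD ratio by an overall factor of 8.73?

With α = √(3.02/2.02) per stage, ln α = ½ ln(1.49505) = 0.2011.
Need α^N ≥ 8.73 ⇒ N ≥ ln(8.73) / ln α = 2.167 / 0.2011 = 10.78.
Minimum whole number of stages: N = 11.

11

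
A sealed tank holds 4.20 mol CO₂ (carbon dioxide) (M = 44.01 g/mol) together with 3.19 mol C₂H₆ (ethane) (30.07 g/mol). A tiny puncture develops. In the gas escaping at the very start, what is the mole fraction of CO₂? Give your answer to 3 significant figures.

0.521

Each component's effusion rate ∝ (its partial pressure)·(1/√M) ∝ n_i/√M_i.
So x_CO₂ in the escaping gas = (n_CO₂/√M_CO₂) / Σ(n_i/√M_i)
= (4.20/√44.01) / (4.20/√44.01 + 3.19/√30.07) = 0.6331/(0.6331 + 0.5817) = 0.521.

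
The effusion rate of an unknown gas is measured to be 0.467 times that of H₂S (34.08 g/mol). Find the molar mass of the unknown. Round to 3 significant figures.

Using Graham's law: rate_X/rate_H₂S = √(M_H₂S/M_X).
0.467 = √(34.08/M_X)
M_X = 34.08 / 0.467² = 34.08 / 0.2181 = 156 g/mol

156 g/mol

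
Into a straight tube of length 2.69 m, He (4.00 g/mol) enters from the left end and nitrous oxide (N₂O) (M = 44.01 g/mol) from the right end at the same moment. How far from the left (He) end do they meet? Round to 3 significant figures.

2.07 m

Distances travelled in equal time are proportional to diffusion rates, so d_He/d_N₂O = √(M_N₂O/M_He) = √(44.01/4.00) = 3.317.
With d_He + d_N₂O = 2.69 m, d_N₂O = 2.69/(1 + 3.317) = 0.6231 m.
d_He = 2.69 − 0.6231 = 2.07 m.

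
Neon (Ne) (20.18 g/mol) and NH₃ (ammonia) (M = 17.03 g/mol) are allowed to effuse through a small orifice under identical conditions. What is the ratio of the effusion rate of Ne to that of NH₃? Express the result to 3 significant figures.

0.919

Using Graham's law: rate_Ne/rate_NH₃ = √(M_NH₃/M_Ne) = √(17.03/20.18) = √0.8439 = 0.919.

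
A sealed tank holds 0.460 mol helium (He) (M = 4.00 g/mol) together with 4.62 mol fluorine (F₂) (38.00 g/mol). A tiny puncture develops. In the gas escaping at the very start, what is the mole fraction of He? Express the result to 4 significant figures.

0.2348

Each component's effusion rate ∝ (its partial pressure)·(1/√M) ∝ n_i/√M_i.
x_He(eff) = (n_He/√M_He) / (n_He/√M_He + n_F₂/√M_F₂)
= (0.460/√4.00) / (0.460/√4.00 + 4.62/√38.00) = 0.2300/(0.2300 + 0.7495) = 0.2348.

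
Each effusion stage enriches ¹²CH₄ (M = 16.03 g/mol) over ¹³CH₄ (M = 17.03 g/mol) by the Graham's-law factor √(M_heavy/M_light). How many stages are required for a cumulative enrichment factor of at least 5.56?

With α = √(17.03/16.03) per stage, ln α = ½ ln(1.06238) = 0.03026.
Need α^N ≥ 5.56 ⇒ N ≥ ln(5.56) / ln α = 1.716 / 0.03026 = 56.70.
So at least 57 stages are needed.

57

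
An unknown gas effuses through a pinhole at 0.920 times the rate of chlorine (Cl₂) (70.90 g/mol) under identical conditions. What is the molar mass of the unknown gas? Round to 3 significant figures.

Graham's law gives rate_X/rate_Cl₂ = √(M_Cl₂/M_X).
0.920 = √(70.90/M_X)
M_X = 70.90 / 0.920² = 70.90 / 0.8464 = 83.8 g/mol

83.8 g/mol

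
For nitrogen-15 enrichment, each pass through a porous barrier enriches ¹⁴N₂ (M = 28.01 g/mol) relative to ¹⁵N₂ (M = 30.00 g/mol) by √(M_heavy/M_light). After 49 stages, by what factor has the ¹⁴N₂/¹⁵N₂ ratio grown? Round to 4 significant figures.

Overall factor = α^49 with α = √(30.00/28.01), i.e. (30.00/28.01)^(49/2).
= 1.07105^(49/2) = 5.374.

5.374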